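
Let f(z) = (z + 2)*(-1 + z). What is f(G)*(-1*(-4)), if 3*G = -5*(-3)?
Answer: 112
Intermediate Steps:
G = 5 (G = (-5*(-3))/3 = (1/3)*15 = 5)
f(z) = (-1 + z)*(2 + z) (f(z) = (2 + z)*(-1 + z) = (-1 + z)*(2 + z))
f(G)*(-1*(-4)) = (-2 + 5 + 5**2)*(-1*(-4)) = (-2 + 5 + 25)*4 = 28*4 = 112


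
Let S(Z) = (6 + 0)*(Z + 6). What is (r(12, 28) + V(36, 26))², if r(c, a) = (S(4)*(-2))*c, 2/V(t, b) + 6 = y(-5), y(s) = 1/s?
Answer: 1993622500/961 ≈ 2.0745e+6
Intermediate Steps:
S(Z) = 36 + 6*Z (S(Z) = 6*(6 + Z) = 36 + 6*Z)
V(t, b) = -10/31 (V(t, b) = 2/(-6 + 1/(-5)) = 2/(-6 - ⅕) = 2/(-31/5) = 2*(-5/31) = -10/31)
r(c, a) = -120*c (r(c, a) = ((36 + 6*4)*(-2))*c = ((36 + 24)*(-2))*c = (60*(-2))*c = -120*c)
(r(12, 28) + V(36, 26))² = (-120*12 - 10/31)² = (-1440 - 10/31)² = (-44650/31)² = 1993622500/961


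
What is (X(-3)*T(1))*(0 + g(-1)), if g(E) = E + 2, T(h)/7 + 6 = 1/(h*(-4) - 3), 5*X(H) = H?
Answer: 129/5 ≈ 25.800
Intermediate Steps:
X(H) = H/5
T(h) = -42 + 7/(-3 - 4*h) (T(h) = -42 + 7/(h*(-4) - 3) = -42 + 7/(-4*h - 3) = -42 + 7/(-3 - 4*h))
g(E) = 2 + E
(X(-3)*T(1))*(0 + g(-1)) = (((⅕)*(-3))*(7*(-19 - 24*1)/(3 + 4*1)))*(0 + (2 - 1)) = (-21*(-19 - 24)/(5*(3 + 4)))*(0 + 1) = -21*(-43)/(5*7)*1 = -⅗*(-43)*1 = (129/5)*1 = 129/5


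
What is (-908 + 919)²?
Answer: 121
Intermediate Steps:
(-908 + 919)² = 11² = 121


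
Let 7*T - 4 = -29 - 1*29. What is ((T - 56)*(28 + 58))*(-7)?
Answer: 38356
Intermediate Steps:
T = -54/7 (T = 4/7 + (-29 - 1*29)/7 = 4/7 + (-29 - 29)/7 = 4/7 + (⅐)*(-58) = 4/7 - 58/7 = -54/7 ≈ -7.7143)
((T - 56)*(28 + 58))*(-7) = ((-54/7 - 56)*(28 + 58))*(-7) = -446/7*86*(-7) = -38356/7*(-7) = 38356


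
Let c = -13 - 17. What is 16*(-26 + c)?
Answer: -896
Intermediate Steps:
c = -30
16*(-26 + c) = 16*(-26 - 30) = 16*(-56) = -896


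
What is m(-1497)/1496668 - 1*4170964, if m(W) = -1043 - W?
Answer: -3121274173749/748334 ≈ -4.1710e+6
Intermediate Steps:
m(-1497)/1496668 - 1*4170964 = (-1043 - 1*(-1497))/1496668 - 1*4170964 = (-1043 + 1497)*(1/1496668) - 4170964 = 454*(1/1496668) - 4170964 = 227/748334 - 4170964 = -3121274173749/748334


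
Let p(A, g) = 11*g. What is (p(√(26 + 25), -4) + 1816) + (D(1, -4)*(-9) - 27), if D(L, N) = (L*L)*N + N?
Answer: 1817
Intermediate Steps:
D(L, N) = N + N*L² (D(L, N) = L²*N + N = N*L² + N = N + N*L²)
(p(√(26 + 25), -4) + 1816) + (D(1, -4)*(-9) - 27) = (11*(-4) + 1816) + (-4*(1 + 1²)*(-9) - 27) = (-44 + 1816) + (-4*(1 + 1)*(-9) - 27) = 1772 + (-4*2*(-9) - 27) = 1772 + (-8*(-9) - 27) = 1772 + (72 - 27) = 1772 + 45 = 1817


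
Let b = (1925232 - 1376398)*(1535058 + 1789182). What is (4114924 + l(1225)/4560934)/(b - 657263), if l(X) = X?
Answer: 2681128111463/1188745730428687114 ≈ 2.2554e-6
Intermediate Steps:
b = 1824455936160 (b = 548834*3324240 = 1824455936160)
(4114924 + l(1225)/4560934)/(b - 657263) = (4114924 + 1225/4560934)/(1824455936160 - 657263) = (4114924 + 1225*(1/4560934))/1824455278897 = (4114924 + 175/651562)*(1/1824455278897) = (2681128111463/651562)*(1/1824455278897) = 2681128111463/1188745730428687114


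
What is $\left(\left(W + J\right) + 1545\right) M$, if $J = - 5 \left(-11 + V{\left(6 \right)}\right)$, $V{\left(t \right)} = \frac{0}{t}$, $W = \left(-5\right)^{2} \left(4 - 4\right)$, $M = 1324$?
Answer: $2118400$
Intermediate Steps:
$W = 0$ ($W = 25 \cdot 0 = 0$)
$V{\left(t \right)} = 0$
$J = 55$ ($J = - 5 \left(-11 + 0\right) = \left(-5\right) \left(-11\right) = 55$)
$\left(\left(W + J\right) + 1545\right) M = \left(\left(0 + 55\right) + 1545\right) 1324 = \left(55 + 1545\right) 1324 = 1600 \cdot 1324 = 2118400$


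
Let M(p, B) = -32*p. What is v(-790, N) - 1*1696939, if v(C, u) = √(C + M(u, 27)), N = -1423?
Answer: -1696939 + √44746 ≈ -1.6967e+6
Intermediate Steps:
v(C, u) = √(C - 32*u)
v(-790, N) - 1*1696939 = √(-790 - 32*(-1423)) - 1*1696939 = √(-790 + 45536) - 1696939 = √44746 - 1696939 = -1696939 + √44746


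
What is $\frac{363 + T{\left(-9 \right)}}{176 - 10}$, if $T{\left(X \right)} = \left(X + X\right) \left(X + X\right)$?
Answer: $\frac{687}{166} \approx 4.1386$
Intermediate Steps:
$T{\left(X \right)} = 4 X^{2}$ ($T{\left(X \right)} = 2 X 2 X = 4 X^{2}$)
$\frac{363 + T{\left(-9 \right)}}{176 - 10} = \frac{363 + 4 \left(-9\right)^{2}}{176 - 10} = \frac{363 + 4 \cdot 81}{166} = \left(363 + 324\right) \frac{1}{166} = 687 \cdot \frac{1}{166} = \frac{687}{166}$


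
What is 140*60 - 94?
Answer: 8306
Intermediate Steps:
140*60 - 94 = 8400 - 94 = 8306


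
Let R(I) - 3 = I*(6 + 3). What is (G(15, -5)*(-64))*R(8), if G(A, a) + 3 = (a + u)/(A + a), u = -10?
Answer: 21600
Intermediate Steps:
R(I) = 3 + 9*I (R(I) = 3 + I*(6 + 3) = 3 + I*9 = 3 + 9*I)
G(A, a) = -3 + (-10 + a)/(A + a) (G(A, a) = -3 + (a - 10)/(A + a) = -3 + (-10 + a)/(A + a))
(G(15, -5)*(-64))*R(8) = (((-10 - 3*15 - 2*(-5))/(15 - 5))*(-64))*(3 + 9*8) = (((-10 - 45 + 10)/10)*(-64))*(3 + 72) = (((1/10)*(-45))*(-64))*75 = -9/2*(-64)*75 = 288*75 = 21600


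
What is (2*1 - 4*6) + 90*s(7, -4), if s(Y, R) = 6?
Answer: 518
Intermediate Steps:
(2*1 - 4*6) + 90*s(7, -4) = (2*1 - 4*6) + 90*6 = (2 - 24) + 540 = -22 + 540 = 518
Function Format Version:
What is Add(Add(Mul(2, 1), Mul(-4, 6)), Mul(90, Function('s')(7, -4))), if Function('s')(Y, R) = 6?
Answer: 518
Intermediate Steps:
Add(Add(Mul(2, 1), Mul(-4, 6)), Mul(90, Function('s')(7, -4))) = Add(Add(Mul(2, 1), Mul(-4, 6)), Mul(90, 6)) = Add(Add(2, -24), 540) = Add(-22, 540) = 518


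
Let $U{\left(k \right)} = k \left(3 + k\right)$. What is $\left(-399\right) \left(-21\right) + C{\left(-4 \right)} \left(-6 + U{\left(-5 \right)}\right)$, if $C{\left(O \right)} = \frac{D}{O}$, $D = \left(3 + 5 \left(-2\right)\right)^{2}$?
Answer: $8330$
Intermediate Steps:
$D = 49$ ($D = \left(3 - 10\right)^{2} = \left(-7\right)^{2} = 49$)
$C{\left(O \right)} = \frac{49}{O}$
$\left(-399\right) \left(-21\right) + C{\left(-4 \right)} \left(-6 + U{\left(-5 \right)}\right) = \left(-399\right) \left(-21\right) + \frac{49}{-4} \left(-6 - 5 \left(3 - 5\right)\right) = 8379 + 49 \left(- \frac{1}{4}\right) \left(-6 - -10\right) = 8379 - \frac{49 \left(-6 + 10\right)}{4} = 8379 - 49 = 8330$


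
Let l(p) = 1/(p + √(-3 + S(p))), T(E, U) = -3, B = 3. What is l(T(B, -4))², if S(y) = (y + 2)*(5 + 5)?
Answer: (3 - I*√13)⁻² ≈ -0.0082645 + 0.044697*I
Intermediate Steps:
S(y) = 20 + 10*y (S(y) = (2 + y)*10 = 20 + 10*y)
l(p) = 1/(p + √(17 + 10*p)) (l(p) = 1/(p + √(-3 + (20 + 10*p))) = 1/(p + √(17 + 10*p)))
l(T(B, -4))² = (1/(-3 + √(17 + 10*(-3))))² = (1/(-3 + √(17 - 30)))² = (1/(-3 + √(-13)))² = (1/(-3 + I*√13))² = (-3 + I*√13)⁻²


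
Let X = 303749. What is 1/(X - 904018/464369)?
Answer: 464369/141050715363 ≈ 3.2922e-6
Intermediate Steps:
1/(X - 904018/464369) = 1/(303749 - 904018/464369) = 1/(141050715363/464369) = 464369/141050715363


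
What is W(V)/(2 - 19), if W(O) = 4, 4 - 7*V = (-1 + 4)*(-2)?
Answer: -4/17 ≈ -0.23529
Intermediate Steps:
V = 10/7 (V = 4/7 - (-1 + 4)*(-2)/7 = 4/7 - 3*(-2)/7 = 4/7 - ⅐*(-6) = 4/7 + 6/7 = 10/7 ≈ 1.4286)
W(V)/(2 - 19) = 4/(2 - 19) = 4/(-17) = 4*(-1/17) = -4/17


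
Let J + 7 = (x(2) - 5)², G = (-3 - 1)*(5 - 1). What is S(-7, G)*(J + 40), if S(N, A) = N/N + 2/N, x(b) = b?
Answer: 30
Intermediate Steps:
G = -16 (G = -4*4 = -16)
S(N, A) = 1 + 2/N
J = 2 (J = -7 + (2 - 5)² = -7 + (-3)² = -7 + 9 = 2)
S(-7, G)*(J + 40) = ((2 - 7)/(-7))*(2 + 40) = -⅐*(-5)*42 = (5/7)*42 = 30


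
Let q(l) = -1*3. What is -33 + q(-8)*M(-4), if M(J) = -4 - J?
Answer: -33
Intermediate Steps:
q(l) = -3
-33 + q(-8)*M(-4) = -33 - 3*(-4 - 1*(-4)) = -33 - 3*(-4 + 4) = -33 - 3*0 = -33 + 0 = -33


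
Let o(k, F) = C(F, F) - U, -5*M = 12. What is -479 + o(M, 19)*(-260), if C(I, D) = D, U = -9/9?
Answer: -5679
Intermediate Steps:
U = -1 (U = -9*⅑ = -1)
M = -12/5 (M = -⅕*12 = -12/5 ≈ -2.4000)
o(k, F) = 1 + F (o(k, F) = F - 1*(-1) = F + 1 = 1 + F)
-479 + o(M, 19)*(-260) = -479 + (1 + 19)*(-260) = -479 + 20*(-260) = -479 - 5200 = -5679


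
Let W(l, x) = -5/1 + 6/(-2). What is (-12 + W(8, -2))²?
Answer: 400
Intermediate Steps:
W(l, x) = -8 (W(l, x) = -5*1 + 6*(-½) = -5 - 3 = -8)
(-12 + W(8, -2))² = (-12 - 8)² = (-20)² = 400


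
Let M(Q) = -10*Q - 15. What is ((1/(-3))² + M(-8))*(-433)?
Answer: -253738/9 ≈ -28193.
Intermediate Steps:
M(Q) = -15 - 10*Q
((1/(-3))² + M(-8))*(-433) = ((1/(-3))² + (-15 - 10*(-8)))*(-433) = ((-⅓)² + (-15 + 80))*(-433) = (⅑ + 65)*(-433) = (586/9)*(-433) = -253738/9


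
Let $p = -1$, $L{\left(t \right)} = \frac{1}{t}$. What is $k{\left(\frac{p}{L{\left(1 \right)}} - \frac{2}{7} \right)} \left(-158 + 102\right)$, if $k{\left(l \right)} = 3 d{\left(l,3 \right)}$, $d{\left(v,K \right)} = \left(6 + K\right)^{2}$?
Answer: $-13608$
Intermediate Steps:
$k{\left(l \right)} = 243$ ($k{\left(l \right)} = 3 \left(6 + 3\right)^{2} = 3 \cdot 9^{2} = 3 \cdot 81 = 243$)
$k{\left(\frac{p}{L{\left(1 \right)}} - \frac{2}{7} \right)} \left(-158 + 102\right) = 243 \left(-158 + 102\right) = 243 \left(-56\right) = -13608$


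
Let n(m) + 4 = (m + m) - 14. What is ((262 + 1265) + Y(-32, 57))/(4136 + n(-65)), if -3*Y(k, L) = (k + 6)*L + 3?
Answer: 505/997 ≈ 0.50652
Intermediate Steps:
n(m) = -18 + 2*m (n(m) = -4 + ((m + m) - 14) = -4 + (2*m - 14) = -4 + (-14 + 2*m) = -18 + 2*m)
Y(k, L) = -1 - L*(6 + k)/3 (Y(k, L) = -((k + 6)*L + 3)/3 = -((6 + k)*L + 3)/3 = -(L*(6 + k) + 3)/3 = -(3 + L*(6 + k))/3 = -1 - L*(6 + k)/3)
((262 + 1265) + Y(-32, 57))/(4136 + n(-65)) = ((262 + 1265) + (-1 - 2*57 - 1/3*57*(-32)))/(4136 + (-18 + 2*(-65))) = (1527 + (-1 - 114 + 608))/(4136 + (-18 - 130)) = (1527 + 493)/(4136 - 148) = 2020/3988 = 2020*(1/3988) = 505/997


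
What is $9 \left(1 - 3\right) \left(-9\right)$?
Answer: $162$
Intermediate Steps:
$9 \left(1 - 3\right) \left(-9\right) = 9 \left(-2\right) \left(-9\right) = \left(-18\right) \left(-9\right) = 162$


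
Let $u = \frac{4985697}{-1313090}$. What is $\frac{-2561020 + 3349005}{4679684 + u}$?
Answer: $\frac{1034695223650}{6144841277863} \approx 0.16838$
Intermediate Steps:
$u = - \frac{4985697}{1313090}$ ($u = 4985697 \left(- \frac{1}{1313090}\right) = - \frac{4985697}{1313090} \approx -3.7969$)
$\frac{-2561020 + 3349005}{4679684 + u} = \frac{-2561020 + 3349005}{4679684 - \frac{4985697}{1313090}} = \frac{787985}{\frac{6144841277863}{1313090}} = 787985 \cdot \frac{1313090}{6144841277863} = \frac{1034695223650}{6144841277863}$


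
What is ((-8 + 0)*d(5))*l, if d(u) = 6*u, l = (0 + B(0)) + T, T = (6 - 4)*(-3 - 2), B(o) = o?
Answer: 2400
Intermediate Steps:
T = -10 (T = 2*(-5) = -10)
l = -10 (l = (0 + 0) - 10 = 0 - 10 = -10)
((-8 + 0)*d(5))*l = ((-8 + 0)*(6*5))*(-10) = -8*30*(-10) = -240*(-10) = 2400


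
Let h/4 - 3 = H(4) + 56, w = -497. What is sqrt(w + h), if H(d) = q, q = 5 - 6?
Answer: I*sqrt(265) ≈ 16.279*I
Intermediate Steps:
q = -1
H(d) = -1
h = 232 (h = 12 + 4*(-1 + 56) = 12 + 4*55 = 12 + 220 = 232)
sqrt(w + h) = sqrt(-497 + 232) = sqrt(-265) = I*sqrt(265)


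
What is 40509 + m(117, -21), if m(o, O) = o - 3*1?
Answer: 40623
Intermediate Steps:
m(o, O) = -3 + o (m(o, O) = o - 3 = -3 + o)
40509 + m(117, -21) = 40509 + (-3 + 117) = 40509 + 114 = 40623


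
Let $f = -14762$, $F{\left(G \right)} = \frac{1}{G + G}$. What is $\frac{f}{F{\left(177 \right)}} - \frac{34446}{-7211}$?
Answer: $- \frac{37682834382}{7211} \approx -5.2257 \cdot 10^{6}$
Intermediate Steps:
$F{\left(G \right)} = \frac{1}{2 G}$
$\frac{f}{F{\left(177 \right)}} - \frac{34446}{-7211} = - \frac{14762}{\frac{1}{2} \cdot \frac{1}{177}} - \frac{34446}{-7211} = - \frac{14762}{\frac{1}{2} \cdot \frac{1}{177}} - - \frac{34446}{7211} = - 14762 \frac{1}{\frac{1}{354}} + \frac{34446}{7211} = \left(-14762\right) 354 + \frac{34446}{7211} = -5225748 + \frac{34446}{7211} = - \frac{37682834382}{7211}$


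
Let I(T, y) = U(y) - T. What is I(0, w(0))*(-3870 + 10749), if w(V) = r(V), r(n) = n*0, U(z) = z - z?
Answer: 0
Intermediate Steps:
U(z) = 0
r(n) = 0
w(V) = 0
I(T, y) = -T (I(T, y) = 0 - T = -T)
I(0, w(0))*(-3870 + 10749) = (-1*0)*(-3870 + 10749) = 0*6879 = 0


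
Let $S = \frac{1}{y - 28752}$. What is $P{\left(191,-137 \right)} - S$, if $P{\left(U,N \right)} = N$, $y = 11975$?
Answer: $- \frac{2298448}{16777} \approx -137.0$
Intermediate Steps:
$S = - \frac{1}{16777}$ ($S = \frac{1}{11975 - 28752} = \frac{1}{-16777} = - \frac{1}{16777} \approx -5.9605 \cdot 10^{-5}$)
$P{\left(191,-137 \right)} - S = -137 - - \frac{1}{16777} = -137 + \frac{1}{16777} = - \frac{2298448}{16777}$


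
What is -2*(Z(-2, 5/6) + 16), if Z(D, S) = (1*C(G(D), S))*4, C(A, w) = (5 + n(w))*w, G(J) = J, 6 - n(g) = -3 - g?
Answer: -1178/9 ≈ -130.89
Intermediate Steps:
n(g) = 9 + g (n(g) = 6 - (-3 - g) = 6 + (3 + g) = 9 + g)
C(A, w) = w*(14 + w) (C(A, w) = (5 + (9 + w))*w = (14 + w)*w = w*(14 + w))
Z(D, S) = 4*S*(14 + S) (Z(D, S) = (1*(S*(14 + S)))*4 = (S*(14 + S))*4 = 4*S*(14 + S))
-2*(Z(-2, 5/6) + 16) = -2*(4*(5/6)*(14 + 5/6) + 16) = -2*(4*(5/6)*(89/6) + 16) = -2*(445/9 + 16) = -2*589/9 = -1178/9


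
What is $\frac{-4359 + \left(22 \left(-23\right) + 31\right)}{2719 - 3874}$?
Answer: $\frac{4834}{1155} \approx 4.1853$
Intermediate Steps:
$\frac{-4359 + \left(22 \left(-23\right) + 31\right)}{2719 - 3874} = \frac{-4359 + \left(-506 + 31\right)}{-1155} = \left(-4359 - 475\right) \left(- \frac{1}{1155}\right) = \left(-4834\right) \left(- \frac{1}{1155}\right) = \frac{4834}{1155}$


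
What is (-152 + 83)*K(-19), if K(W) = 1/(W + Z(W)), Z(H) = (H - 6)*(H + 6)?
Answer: -23/102 ≈ -0.22549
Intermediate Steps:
Z(H) = (-6 + H)*(6 + H)
K(W) = 1/(-36 + W + W**2) (K(W) = 1/(W + (-36 + W**2)) = 1/(-36 + W + W**2))
(-152 + 83)*K(-19) = (-152 + 83)/(-36 - 19 + (-19)**2) = -69/(-36 - 19 + 361) = -69/306 = -69*1/306 = -23/102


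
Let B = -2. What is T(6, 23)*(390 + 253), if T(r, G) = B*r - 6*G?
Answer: -96450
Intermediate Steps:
T(r, G) = -6*G - 2*r (T(r, G) = -2*r - 6*G = -6*G - 2*r)
T(6, 23)*(390 + 253) = (-6*23 - 2*6)*(390 + 253) = (-138 - 12)*643 = -150*643 = -96450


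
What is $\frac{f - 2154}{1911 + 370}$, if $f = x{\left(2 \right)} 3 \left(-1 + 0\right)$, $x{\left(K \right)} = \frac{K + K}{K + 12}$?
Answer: $- \frac{15084}{15967} \approx -0.9447$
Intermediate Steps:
$x{\left(K \right)} = \frac{2 K}{12 + K}$
$f = - \frac{6}{7}$ ($f = 2 \cdot 2 \frac{1}{12 + 2} \cdot 3 \left(-1 + 0\right) = 2 \cdot 2 \cdot \frac{1}{14} \cdot 3 \left(-1\right) = 2 \cdot 2 \cdot \frac{1}{14} \left(-3\right) = \frac{2}{7} \left(-3\right) = - \frac{6}{7} \approx -0.85714$)
$\frac{f - 2154}{1911 + 370} = \frac{- \frac{6}{7} - 2154}{1911 + 370} = - \frac{15084}{7 \cdot 2281} = \left(- \frac{15084}{7}\right) \frac{1}{2281} = - \frac{15084}{15967}$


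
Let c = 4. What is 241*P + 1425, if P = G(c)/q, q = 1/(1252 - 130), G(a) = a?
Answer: 1083033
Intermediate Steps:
q = 1/1122 ≈ 0.00089127
P = 4488 (P = 4/(1/1122) = 4*1122 = 4488)
241*P + 1425 = 241*4488 + 1425 = 1081608 + 1425 = 1083033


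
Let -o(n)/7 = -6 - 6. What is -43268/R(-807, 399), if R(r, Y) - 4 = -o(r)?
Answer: 10817/20 ≈ 540.85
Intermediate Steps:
o(n) = 84 (o(n) = -7*(-6 - 6) = -7*(-12) = 84)
R(r, Y) = -80 (R(r, Y) = 4 - 1*84 = 4 - 84 = -80)
-43268/R(-807, 399) = -43268/(-80) = -43268*(-1/80) = 10817/20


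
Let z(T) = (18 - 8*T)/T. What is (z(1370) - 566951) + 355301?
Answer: -144985721/685 ≈ -2.1166e+5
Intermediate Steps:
z(T) = (18 - 8*T)/T
(z(1370) - 566951) + 355301 = ((-8 + 18/1370) - 566951) + 355301 = ((-8 + 18*(1/1370)) - 566951) + 355301 = ((-8 + 9/685) - 566951) + 355301 = (-5471/685 - 566951) + 355301 = -388366906/685 + 355301 = -144985721/685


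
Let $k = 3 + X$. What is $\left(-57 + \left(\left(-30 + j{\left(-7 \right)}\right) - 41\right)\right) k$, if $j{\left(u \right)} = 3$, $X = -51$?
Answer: $6000$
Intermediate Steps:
$k = -48$ ($k = 3 - 51 = -48$)
$\left(-57 + \left(\left(-30 + j{\left(-7 \right)}\right) - 41\right)\right) k = \left(-57 + \left(\left(-30 + 3\right) - 41\right)\right) \left(-48\right) = \left(-57 - 68\right) \left(-48\right) = \left(-125\right) \left(-48\right) = 6000$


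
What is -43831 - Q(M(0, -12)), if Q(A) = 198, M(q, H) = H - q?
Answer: -44029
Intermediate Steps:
-43831 - Q(M(0, -12)) = -43831 - 1*198 = -43831 - 198 = -44029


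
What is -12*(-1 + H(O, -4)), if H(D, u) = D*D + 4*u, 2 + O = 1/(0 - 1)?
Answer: 96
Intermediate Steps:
O = -3 (O = -2 + 1/(0 - 1) = -2 + 1/(-1) = -2 - 1 = -3)
H(D, u) = D**2 + 4*u
-12*(-1 + H(O, -4)) = -12*(-1 + ((-3)**2 + 4*(-4))) = -12*(-1 + (9 - 16)) = -12*(-1 - 7) = -12*(-8) = 96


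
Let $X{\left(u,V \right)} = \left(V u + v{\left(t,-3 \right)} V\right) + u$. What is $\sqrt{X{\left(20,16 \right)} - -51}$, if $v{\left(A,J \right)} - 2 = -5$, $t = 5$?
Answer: $7 \sqrt{7} \approx 18.52$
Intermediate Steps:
$v{\left(A,J \right)} = -3$ ($v{\left(A,J \right)} = 2 - 5 = -3$)
$X{\left(u,V \right)} = u - 3 V + V u$ ($X{\left(u,V \right)} = \left(V u - 3 V\right) + u = \left(- 3 V + V u\right) + u = u - 3 V + V u$)
$\sqrt{X{\left(20,16 \right)} - -51} = \sqrt{\left(20 - 48 + 16 \cdot 20\right) - -51} = \sqrt{\left(20 - 48 + 320\right) + 51} = \sqrt{292 + 51} = \sqrt{343} = 7 \sqrt{7}$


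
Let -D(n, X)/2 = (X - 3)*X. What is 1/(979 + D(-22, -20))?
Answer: 1/59 ≈ 0.016949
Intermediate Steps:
D(n, X) = -2*X*(-3 + X) (D(n, X) = -2*(X - 3)*X = -2*(-3 + X)*X = -2*X*(-3 + X))
1/(979 + D(-22, -20)) = 1/(979 + 2*(-20)*(3 - 1*(-20))) = 1/(979 + 2*(-20)*(3 + 20)) = 1/(979 + 2*(-20)*23) = 1/(979 - 920) = 1/59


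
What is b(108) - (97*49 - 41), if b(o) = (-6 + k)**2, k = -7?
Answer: -4543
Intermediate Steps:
b(o) = 169 (b(o) = (-6 - 7)**2 = (-13)**2 = 169)
b(108) - (97*49 - 41) = 169 - (97*49 - 41) = 169 - (4753 - 41) = 169 - 1*4712 = 169 - 4712 = -4543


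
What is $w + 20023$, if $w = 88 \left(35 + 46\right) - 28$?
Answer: $27123$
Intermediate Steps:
$w = 7100$ ($w = 88 \cdot 81 - 28 = 7128 - 28 = 7100$)
$w + 20023 = 7100 + 20023 = 27123$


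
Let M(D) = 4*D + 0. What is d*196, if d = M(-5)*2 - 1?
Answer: -8036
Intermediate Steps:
M(D) = 4*D
d = -41 (d = (4*(-5))*2 - 1 = -20*2 - 1 = -40 - 1 = -41)
d*196 = -41*196 = -8036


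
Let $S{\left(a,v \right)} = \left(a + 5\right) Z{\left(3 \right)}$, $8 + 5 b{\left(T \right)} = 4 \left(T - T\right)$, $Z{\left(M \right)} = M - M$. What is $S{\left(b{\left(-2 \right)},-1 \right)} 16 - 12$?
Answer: $-12$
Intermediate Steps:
$Z{\left(M \right)} = 0$
$b{\left(T \right)} = - \frac{8}{5}$ ($b{\left(T \right)} = - \frac{8}{5} + \frac{4 \left(T - T\right)}{5} = - \frac{8}{5} + \frac{4 \cdot 0}{5} = - \frac{8}{5} + \frac{1}{5} \cdot 0 = - \frac{8}{5} + 0 = - \frac{8}{5}$)
$S{\left(a,v \right)} = 0$ ($S{\left(a,v \right)} = \left(a + 5\right) 0 = \left(5 + a\right) 0 = 0$)
$S{\left(b{\left(-2 \right)},-1 \right)} 16 - 12 = 0 \cdot 16 - 12 = 0 - 12 = -12$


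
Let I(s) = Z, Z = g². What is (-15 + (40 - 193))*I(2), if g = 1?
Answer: -168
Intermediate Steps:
Z = 1 (Z = 1² = 1)
I(s) = 1
(-15 + (40 - 193))*I(2) = (-15 + (40 - 193))*1 = (-15 - 153)*1 = -168*1 = -168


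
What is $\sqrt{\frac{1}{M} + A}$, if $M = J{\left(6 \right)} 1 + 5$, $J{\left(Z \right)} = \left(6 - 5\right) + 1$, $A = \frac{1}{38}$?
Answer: $\frac{3 \sqrt{1330}}{266} \approx 0.41131$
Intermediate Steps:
$A = \frac{1}{38} \approx 0.026316$
$J{\left(Z \right)} = 2$ ($J{\left(Z \right)} = 1 + 1 = 2$)
$M = 7$ ($M = 2 \cdot 1 + 5 = 2 + 5 = 7$)
$\sqrt{\frac{1}{M} + A} = \sqrt{\frac{1}{7} + \frac{1}{38}} = \sqrt{\frac{45}{266}} = \frac{3 \sqrt{1330}}{266}$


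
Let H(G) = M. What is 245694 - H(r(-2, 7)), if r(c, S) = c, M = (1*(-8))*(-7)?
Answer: 245638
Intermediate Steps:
M = 56 (M = -8*(-7) = 56)
H(G) = 56
245694 - H(r(-2, 7)) = 245694 - 1*56 = 245694 - 56 = 245638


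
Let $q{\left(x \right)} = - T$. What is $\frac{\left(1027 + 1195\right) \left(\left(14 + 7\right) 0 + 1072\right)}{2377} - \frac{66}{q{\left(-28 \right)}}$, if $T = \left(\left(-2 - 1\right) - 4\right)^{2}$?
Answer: $\frac{116874098}{116473} \approx 1003.4$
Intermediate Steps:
$T = 49$ ($T = \left(\left(-2 - 1\right) - 4\right)^{2} = \left(-3 - 4\right)^{2} = \left(-7\right)^{2} = 49$)
$q{\left(x \right)} = -49$ ($q{\left(x \right)} = \left(-1\right) 49 = -49$)
$\frac{\left(1027 + 1195\right) \left(\left(14 + 7\right) 0 + 1072\right)}{2377} - \frac{66}{q{\left(-28 \right)}} = \frac{\left(1027 + 1195\right) \left(\left(14 + 7\right) 0 + 1072\right)}{2377} - \frac{66}{-49} = 2222 \left(21 \cdot 0 + 1072\right) \frac{1}{2377} - - \frac{66}{49} = 2222 \left(0 + 1072\right) \frac{1}{2377} + \frac{66}{49} = 2222 \cdot 1072 \cdot \frac{1}{2377} + \frac{66}{49} = 2381984 \cdot \frac{1}{2377} + \frac{66}{49} = \frac{2381984}{2377} + \frac{66}{49} = \frac{116874098}{116473}$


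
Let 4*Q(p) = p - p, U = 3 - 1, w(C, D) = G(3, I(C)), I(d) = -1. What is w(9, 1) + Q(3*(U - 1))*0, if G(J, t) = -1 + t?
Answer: -2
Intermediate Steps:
w(C, D) = -2 (w(C, D) = -1 - 1 = -2)
U = 2
Q(p) = 0 (Q(p) = (p - p)/4 = (¼)*0 = 0)
w(9, 1) + Q(3*(U - 1))*0 = -2 + 0*0 = -2 + 0 = -2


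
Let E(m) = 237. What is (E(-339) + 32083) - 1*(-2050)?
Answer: 34370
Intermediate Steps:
(E(-339) + 32083) - 1*(-2050) = (237 + 32083) - 1*(-2050) = 32320 + 2050 = 34370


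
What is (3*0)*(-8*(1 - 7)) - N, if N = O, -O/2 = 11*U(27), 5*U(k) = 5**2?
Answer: 110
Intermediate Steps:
U(k) = 5 (U(k) = (1/5)*5**2 = (1/5)*25 = 5)
O = -110 (O = -22*5 = -2*55 = -110)
N = -110
(3*0)*(-8*(1 - 7)) - N = (3*0)*(-8*(1 - 7)) - 1*(-110) = 0*(-8*(-6)) + 110 = 0*48 + 110 = 0 + 110 = 110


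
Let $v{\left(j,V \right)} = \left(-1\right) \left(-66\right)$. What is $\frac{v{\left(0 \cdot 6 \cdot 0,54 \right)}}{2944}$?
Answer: $\frac{33}{1472} \approx 0.022418$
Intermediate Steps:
$v{\left(j,V \right)} = 66$
$\frac{v{\left(0 \cdot 6 \cdot 0,54 \right)}}{2944} = \frac{66}{2944} = 66 \cdot \frac{1}{2944} = \frac{33}{1472}$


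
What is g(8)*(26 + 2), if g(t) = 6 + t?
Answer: 392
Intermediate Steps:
g(8)*(26 + 2) = (6 + 8)*(26 + 2) = 14*28 = 392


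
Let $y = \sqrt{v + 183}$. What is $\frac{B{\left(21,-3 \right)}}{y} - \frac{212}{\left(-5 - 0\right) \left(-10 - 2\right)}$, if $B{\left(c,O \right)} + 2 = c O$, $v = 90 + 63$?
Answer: $- \frac{53}{15} - \frac{65 \sqrt{21}}{84} \approx -7.0794$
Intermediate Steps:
$v = 153$
$y = 4 \sqrt{21}$ ($y = \sqrt{153 + 183} = \sqrt{336} = 4 \sqrt{21} \approx 18.33$)
$B{\left(c,O \right)} = -2 + O c$ ($B{\left(c,O \right)} = -2 + c O = -2 + O c$)
$\frac{B{\left(21,-3 \right)}}{y} - \frac{212}{\left(-5 - 0\right) \left(-10 - 2\right)} = \frac{-2 - 63}{4 \sqrt{21}} - \frac{212}{\left(-5 - 0\right) \left(-10 - 2\right)} = \left(-2 - 63\right) \frac{\sqrt{21}}{84} - \frac{212}{\left(-5 + 0\right) \left(-12\right)} = - 65 \frac{\sqrt{21}}{84} - \frac{212}{\left(-5\right) \left(-12\right)} = - \frac{65 \sqrt{21}}{84} - \frac{212}{60} = - \frac{65 \sqrt{21}}{84} - \frac{53}{15} = - \frac{53}{15} - \frac{65 \sqrt{21}}{84}$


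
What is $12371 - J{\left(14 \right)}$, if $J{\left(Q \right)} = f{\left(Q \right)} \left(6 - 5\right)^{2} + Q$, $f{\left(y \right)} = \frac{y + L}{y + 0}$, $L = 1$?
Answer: $\frac{172983}{14} \approx 12356.0$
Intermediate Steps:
$f{\left(y \right)} = \frac{1 + y}{y}$ ($f{\left(y \right)} = \frac{y + 1}{y + 0} = \frac{1 + y}{y}$)
$J{\left(Q \right)} = Q + \frac{1 + Q}{Q}$ ($J{\left(Q \right)} = \frac{1 + Q}{Q} \left(6 - 5\right)^{2} + Q = \frac{1 + Q}{Q} 1^{2} + Q = \frac{1 + Q}{Q} 1 + Q = \frac{1 + Q}{Q} + Q = Q + \frac{1 + Q}{Q}$)
$12371 - J{\left(14 \right)} = 12371 - \left(1 + 14 + \frac{1}{14}\right) = 12371 - \frac{211}{14} = \frac{172983}{14}$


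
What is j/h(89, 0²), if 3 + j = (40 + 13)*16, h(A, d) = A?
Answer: 845/89 ≈ 9.4944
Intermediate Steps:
j = 845 (j = -3 + (40 + 13)*16 = -3 + 53*16 = -3 + 848 = 845)
j/h(89, 0²) = 845/89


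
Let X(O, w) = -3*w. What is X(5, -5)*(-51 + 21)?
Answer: -450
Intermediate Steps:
X(5, -5)*(-51 + 21) = (-3*(-5))*(-51 + 21) = 15*(-30) = -450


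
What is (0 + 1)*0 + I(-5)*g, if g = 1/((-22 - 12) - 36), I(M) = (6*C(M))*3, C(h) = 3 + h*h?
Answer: -36/5 ≈ -7.2000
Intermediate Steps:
C(h) = 3 + h²
I(M) = 54 + 18*M² (I(M) = (6*(3 + M²))*3 = (18 + 6*M²)*3 = 54 + 18*M²)
g = -1/70 (g = 1/(-34 - 36) = 1/(-70) = -1/70 ≈ -0.014286)
(0 + 1)*0 + I(-5)*g = (0 + 1)*0 + (54 + 18*(-5)²)*(-1/70) = 1*0 + (54 + 18*25)*(-1/70) = 0 + (54 + 450)*(-1/70) = 0 + 504*(-1/70) = 0 - 36/5 = -36/5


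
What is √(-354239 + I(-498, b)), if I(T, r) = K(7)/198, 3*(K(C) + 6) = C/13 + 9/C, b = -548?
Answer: I*√28750776621567/9009 ≈ 595.18*I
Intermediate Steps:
K(C) = -6 + 3/C + C/39 (K(C) = -6 + (C/13 + 9/C)/3 = -6 + (9/C + C/13)/3 = -6 + (3/C + C/39) = -6 + 3/C + C/39)
I(T, r) = -736/27027 (I(T, r) = (-6 + 3/7 + (1/39)*7)/198 = (-6 + 3*(⅐) + 7/39)*(1/198) = (-6 + 3/7 + 7/39)*(1/198) = -1472/273*1/198 = -736/27027)
√(-354239 + I(-498, b)) = √(-354239 - 736/27027) = √(-9574018189/27027) = I*√28750776621567/9009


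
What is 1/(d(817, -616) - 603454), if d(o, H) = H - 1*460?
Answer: -1/604530 ≈ -1.6542e-6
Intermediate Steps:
d(o, H) = -460 + H (d(o, H) = H - 460 = -460 + H)
1/(d(817, -616) - 603454) = 1/((-460 - 616) - 603454) = 1/(-1076 - 603454) = 1/(-604530) = -1/604530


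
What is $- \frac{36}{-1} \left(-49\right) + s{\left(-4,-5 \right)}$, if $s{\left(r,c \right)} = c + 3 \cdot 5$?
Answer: $-1754$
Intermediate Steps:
$s{\left(r,c \right)} = 15 + c$ ($s{\left(r,c \right)} = c + 15 = 15 + c$)
$- \frac{36}{-1} \left(-49\right) + s{\left(-4,-5 \right)} = - \frac{36}{-1} \left(-49\right) + \left(15 - 5\right) = \left(-36\right) \left(-1\right) \left(-49\right) + 10 = 36 \left(-49\right) + 10 = -1764 + 10 = -1754$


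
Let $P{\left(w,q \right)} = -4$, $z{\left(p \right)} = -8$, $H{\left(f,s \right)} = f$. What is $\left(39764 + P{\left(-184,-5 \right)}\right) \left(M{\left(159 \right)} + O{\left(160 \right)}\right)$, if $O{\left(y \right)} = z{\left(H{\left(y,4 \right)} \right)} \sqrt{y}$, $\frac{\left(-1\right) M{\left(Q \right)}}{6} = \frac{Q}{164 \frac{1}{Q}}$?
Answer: $- \frac{1507758840}{41} - 1272320 \sqrt{10} \approx -4.0798 \cdot 10^{7}$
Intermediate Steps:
$M{\left(Q \right)} = - \frac{3 Q^{2}}{82}$ ($M{\left(Q \right)} = - 6 \frac{Q}{164 \frac{1}{Q}} = - 6 Q \frac{Q}{164} = - 6 \frac{Q^{2}}{164} = - \frac{3 Q^{2}}{82}$)
$O{\left(y \right)} = - 8 \sqrt{y}$
$\left(39764 + P{\left(-184,-5 \right)}\right) \left(M{\left(159 \right)} + O{\left(160 \right)}\right) = \left(39764 - 4\right) \left(- \frac{3 \cdot 159^{2}}{82} - 8 \sqrt{160}\right) = 39760 \left(\left(- \frac{3}{82}\right) 25281 - 8 \cdot 4 \sqrt{10}\right) = 39760 \left(- \frac{75843}{82} - 32 \sqrt{10}\right) = - \frac{1507758840}{41} - 1272320 \sqrt{10}$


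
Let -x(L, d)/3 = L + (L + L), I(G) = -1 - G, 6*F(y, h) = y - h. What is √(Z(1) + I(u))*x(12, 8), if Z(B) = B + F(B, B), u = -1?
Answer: -108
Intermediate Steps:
F(y, h) = -h/6 + y/6 (F(y, h) = (y - h)/6 = -h/6 + y/6)
x(L, d) = -9*L (x(L, d) = -3*(L + (L + L)) = -3*(L + 2*L) = -9*L)
Z(B) = B (Z(B) = B + (-B/6 + B/6) = B + 0 = B)
√(Z(1) + I(u))*x(12, 8) = √(1 + (-1 - 1*(-1)))*(-9*12) = √(1 + (-1 + 1))*(-108) = √(1 + 0)*(-108) = √1*(-108) = 1*(-108) = -108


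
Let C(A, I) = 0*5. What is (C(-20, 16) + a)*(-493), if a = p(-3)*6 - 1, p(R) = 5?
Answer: -14297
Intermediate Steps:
C(A, I) = 0
a = 29 (a = 5*6 - 1 = 30 - 1 = 29)
(C(-20, 16) + a)*(-493) = (0 + 29)*(-493) = 29*(-493) = -14297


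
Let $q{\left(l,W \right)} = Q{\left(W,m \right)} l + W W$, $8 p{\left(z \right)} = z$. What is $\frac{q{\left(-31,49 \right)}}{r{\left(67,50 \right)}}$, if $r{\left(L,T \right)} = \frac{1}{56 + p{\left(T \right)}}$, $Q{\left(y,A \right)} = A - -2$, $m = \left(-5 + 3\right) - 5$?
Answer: $159111$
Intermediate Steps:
$p{\left(z \right)} = \frac{z}{8}$
$m = -7$ ($m = -2 - 5 = -7$)
$Q{\left(y,A \right)} = 2 + A$ ($Q{\left(y,A \right)} = A + 2 = 2 + A$)
$q{\left(l,W \right)} = W^{2} - 5 l$ ($q{\left(l,W \right)} = \left(2 - 7\right) l + W W = - 5 l + W^{2} = W^{2} - 5 l$)
$r{\left(L,T \right)} = \frac{1}{56 + \frac{T}{8}}$
$\frac{q{\left(-31,49 \right)}}{r{\left(67,50 \right)}} = \frac{49^{2} - -155}{8 \frac{1}{448 + 50}} = \frac{2401 + 155}{8 \cdot \frac{1}{498}} = \frac{2556}{8 \cdot \frac{1}{498}} = \frac{2556}{\frac{4}{249}} = 2556 \cdot \frac{249}{4} = 159111$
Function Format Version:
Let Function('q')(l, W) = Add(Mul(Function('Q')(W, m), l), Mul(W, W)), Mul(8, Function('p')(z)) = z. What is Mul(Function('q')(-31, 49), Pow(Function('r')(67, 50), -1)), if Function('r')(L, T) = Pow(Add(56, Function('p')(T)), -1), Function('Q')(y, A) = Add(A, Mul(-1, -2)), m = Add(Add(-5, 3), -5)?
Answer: 159111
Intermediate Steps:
Function('p')(z) = Mul(Rational(1, 8), z)
m = -7 (m = Add(-2, -5) = -7)
Function('Q')(y, A) = Add(2, A) (Function('Q')(y, A) = Add(A, 2) = Add(2, A))
Function('q')(l, W) = Add(Pow(W, 2), Mul(-5, l)) (Function('q')(l, W) = Add(Mul(Add(2, -7), l), Mul(W, W)) = Add(Mul(-5, l), Pow(W, 2)) = Add(Pow(W, 2), Mul(-5, l)))
Function('r')(L, T) = Pow(Add(56, Mul(Rational(1, 8), T)), -1)
Mul(Function('q')(-31, 49), Pow(Function('r')(67, 50), -1)) = Mul(Add(Pow(49, 2), Mul(-5, -31)), Pow(Mul(8, Pow(Add(448, 50), -1)), -1)) = Mul(Add(2401, 155), Pow(Mul(8, Pow(498, -1)), -1)) = Mul(2556, Pow(Mul(8, Rational(1, 498)), -1)) = Mul(2556, Pow(Rational(4, 249), -1)) = Mul(2556, Rational(249, 4)) = 159111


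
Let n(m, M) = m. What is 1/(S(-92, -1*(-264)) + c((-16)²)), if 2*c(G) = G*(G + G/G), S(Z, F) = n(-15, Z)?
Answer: 1/32881 ≈ 3.0413e-5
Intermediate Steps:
S(Z, F) = -15
c(G) = G*(1 + G)/2 (c(G) = (G*(G + G/G))/2 = (G*(G + 1))/2 = (G*(1 + G))/2 = G*(1 + G)/2)
1/(S(-92, -1*(-264)) + c((-16)²)) = 1/(-15 + (½)*(-16)²*(1 + (-16)²)) = 1/(-15 + (½)*256*(1 + 256)) = 1/(-15 + (½)*256*257) = 1/(-15 + 32896) = 1/32881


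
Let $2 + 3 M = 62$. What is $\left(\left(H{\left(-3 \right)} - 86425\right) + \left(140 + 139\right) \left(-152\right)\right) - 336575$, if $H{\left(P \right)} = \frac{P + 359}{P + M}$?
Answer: $- \frac{7911580}{17} \approx -4.6539 \cdot 10^{5}$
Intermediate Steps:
$M = 20$ ($M = - \frac{2}{3} + \frac{1}{3} \cdot 62 = - \frac{2}{3} + \frac{62}{3} = 20$)
$H{\left(P \right)} = \frac{359 + P}{20 + P}$ ($H{\left(P \right)} = \frac{P + 359}{P + 20} = \frac{359 + P}{20 + P}$)
$\left(\left(H{\left(-3 \right)} - 86425\right) + \left(140 + 139\right) \left(-152\right)\right) - 336575 = \left(\left(\frac{359 - 3}{20 - 3} - 86425\right) + \left(140 + 139\right) \left(-152\right)\right) - 336575 = \left(\left(\frac{1}{17} \cdot 356 - 86425\right) + 279 \left(-152\right)\right) - 336575 = \left(\left(\frac{1}{17} \cdot 356 - 86425\right) - 42408\right) - 336575 = \left(\left(\frac{356}{17} - 86425\right) - 42408\right) - 336575 = \left(- \frac{1468869}{17} - 42408\right) - 336575 = - \frac{2189805}{17} - 336575 = - \frac{7911580}{17}$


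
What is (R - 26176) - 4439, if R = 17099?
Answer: -13516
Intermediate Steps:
(R - 26176) - 4439 = (17099 - 26176) - 4439 = -9077 - 4439 = -13516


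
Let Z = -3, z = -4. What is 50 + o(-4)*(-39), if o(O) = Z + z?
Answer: 323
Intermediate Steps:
o(O) = -7 (o(O) = -3 - 4 = -7)
50 + o(-4)*(-39) = 50 - 7*(-39) = 50 + 273 = 323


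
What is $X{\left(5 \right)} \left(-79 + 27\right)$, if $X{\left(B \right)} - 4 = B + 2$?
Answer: $-572$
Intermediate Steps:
$X{\left(B \right)} = 6 + B$ ($X{\left(B \right)} = 4 + \left(B + 2\right) = 4 + \left(2 + B\right) = 6 + B$)
$X{\left(5 \right)} \left(-79 + 27\right) = \left(6 + 5\right) \left(-79 + 27\right) = 11 \left(-52\right) = -572$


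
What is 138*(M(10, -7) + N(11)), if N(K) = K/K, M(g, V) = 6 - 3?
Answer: 552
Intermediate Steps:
M(g, V) = 3
N(K) = 1
138*(M(10, -7) + N(11)) = 138*(3 + 1) = 138*4 = 552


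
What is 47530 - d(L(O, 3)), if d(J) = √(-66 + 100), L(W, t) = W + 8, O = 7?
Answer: 47530 - √34 ≈ 47524.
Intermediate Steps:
L(W, t) = 8 + W
d(J) = √34
47530 - d(L(O, 3)) = 47530 - √34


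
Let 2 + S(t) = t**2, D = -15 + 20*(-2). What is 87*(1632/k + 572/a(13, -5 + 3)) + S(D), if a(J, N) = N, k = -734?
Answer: -8093245/367 ≈ -22052.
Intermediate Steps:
D = -55 (D = -15 - 40 = -55)
S(t) = -2 + t**2
87*(1632/k + 572/a(13, -5 + 3)) + S(D) = 87*(1632/(-734) + 572/(-5 + 3)) + (-2 + (-55)**2) = 87*(1632*(-1/734) + 572/(-2)) + (-2 + 3025) = 87*(-816/367 + 572*(-1/2)) + 3023 = 87*(-816/367 - 286) + 3023 = 87*(-105778/367) + 3023 = -9202686/367 + 3023 = -8093245/367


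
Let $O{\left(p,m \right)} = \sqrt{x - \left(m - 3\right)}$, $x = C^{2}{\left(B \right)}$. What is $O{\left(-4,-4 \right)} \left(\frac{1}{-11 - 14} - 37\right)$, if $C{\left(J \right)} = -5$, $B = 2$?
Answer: $- \frac{3704 \sqrt{2}}{25} \approx -209.53$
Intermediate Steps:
$x = 25$ ($x = \left(-5\right)^{2} = 25$)
$O{\left(p,m \right)} = \sqrt{28 - m}$ ($O{\left(p,m \right)} = \sqrt{25 - \left(m - 3\right)} = \sqrt{25 - \left(-3 + m\right)} = \sqrt{28 - m}$)
$O{\left(-4,-4 \right)} \left(\frac{1}{-11 - 14} - 37\right) = \sqrt{28 - -4} \left(\frac{1}{-11 - 14} - 37\right) = \sqrt{28 + 4} \left(\frac{1}{-25} - 37\right) = \sqrt{32} \left(- \frac{1}{25} - 37\right) = 4 \sqrt{2} \left(- \frac{926}{25}\right) = - \frac{3704 \sqrt{2}}{25}$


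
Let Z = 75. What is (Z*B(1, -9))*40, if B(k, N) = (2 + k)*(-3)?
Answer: -27000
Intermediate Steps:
B(k, N) = -6 - 3*k
(Z*B(1, -9))*40 = (75*(-6 - 3*1))*40 = (75*(-6 - 3))*40 = (75*(-9))*40 = -675*40 = -27000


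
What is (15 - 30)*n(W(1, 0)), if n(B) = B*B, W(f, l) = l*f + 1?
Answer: -15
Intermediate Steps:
W(f, l) = 1 + f*l (W(f, l) = f*l + 1 = 1 + f*l)
n(B) = B²
(15 - 30)*n(W(1, 0)) = (15 - 30)*(1 + 1*0)² = -15*(1 + 0)² = -15*1² = -15*1 = -15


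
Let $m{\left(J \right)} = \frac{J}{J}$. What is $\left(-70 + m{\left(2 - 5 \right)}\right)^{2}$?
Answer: $4761$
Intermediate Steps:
$m{\left(J \right)} = 1$
$\left(-70 + m{\left(2 - 5 \right)}\right)^{2} = \left(-70 + 1\right)^{2} = \left(-69\right)^{2} = 4761$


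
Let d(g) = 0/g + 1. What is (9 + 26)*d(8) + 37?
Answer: 72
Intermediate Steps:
d(g) = 1 (d(g) = 0 + 1 = 1)
(9 + 26)*d(8) + 37 = (9 + 26)*1 + 37 = 35*1 + 37 = 35 + 37 = 72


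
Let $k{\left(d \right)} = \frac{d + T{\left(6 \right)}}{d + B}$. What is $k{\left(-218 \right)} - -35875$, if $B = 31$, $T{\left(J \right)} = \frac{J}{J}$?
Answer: $\frac{6708842}{187} \approx 35876.0$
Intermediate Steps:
$T{\left(J \right)} = 1$
$k{\left(d \right)} = \frac{1 + d}{31 + d}$ ($k{\left(d \right)} = \frac{d + 1}{d + 31} = \frac{1 + d}{31 + d}$)
$k{\left(-218 \right)} - -35875 = \frac{1 - 218}{31 - 218} - -35875 = \frac{1}{-187} \left(-217\right) + 35875 = \left(- \frac{1}{187}\right) \left(-217\right) + 35875 = \frac{217}{187} + 35875 = \frac{6708842}{187}$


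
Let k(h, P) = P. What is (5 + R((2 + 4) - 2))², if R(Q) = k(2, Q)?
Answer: 81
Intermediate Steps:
R(Q) = Q
(5 + R((2 + 4) - 2))² = (5 + ((2 + 4) - 2))² = (5 + (6 - 2))² = (5 + 4)² = 9² = 81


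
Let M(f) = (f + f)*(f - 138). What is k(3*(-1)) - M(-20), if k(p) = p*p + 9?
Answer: -6302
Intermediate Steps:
M(f) = 2*f*(-138 + f) (M(f) = (2*f)*(-138 + f) = 2*f*(-138 + f))
k(p) = 9 + p² (k(p) = p² + 9 = 9 + p²)
k(3*(-1)) - M(-20) = (9 + (3*(-1))²) - 2*(-20)*(-138 - 20) = (9 + (-3)²) - 2*(-20)*(-158) = (9 + 9) - 1*6320 = 18 - 6320 = -6302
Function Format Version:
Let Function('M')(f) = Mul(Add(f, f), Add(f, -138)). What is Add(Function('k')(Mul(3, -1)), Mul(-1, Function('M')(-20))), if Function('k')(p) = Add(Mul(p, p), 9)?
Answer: -6302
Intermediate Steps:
Function('M')(f) = Mul(2, f, Add(-138, f)) (Function('M')(f) = Mul(Mul(2, f), Add(-138, f)) = Mul(2, f, Add(-138, f)))
Function('k')(p) = Add(9, Pow(p, 2)) (Function('k')(p) = Add(Pow(p, 2), 9) = Add(9, Pow(p, 2)))
Add(Function('k')(Mul(3, -1)), Mul(-1, Function('M')(-20))) = Add(Add(9, Pow(Mul(3, -1), 2)), Mul(-1, Mul(2, -20, Add(-138, -20)))) = Add(Add(9, Pow(-3, 2)), Mul(-1, Mul(2, -20, -158))) = Add(Add(9, 9), Mul(-1, 6320)) = Add(18, -6320) = -6302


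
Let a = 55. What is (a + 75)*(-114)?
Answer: -14820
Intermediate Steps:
(a + 75)*(-114) = (55 + 75)*(-114) = 130*(-114) = -14820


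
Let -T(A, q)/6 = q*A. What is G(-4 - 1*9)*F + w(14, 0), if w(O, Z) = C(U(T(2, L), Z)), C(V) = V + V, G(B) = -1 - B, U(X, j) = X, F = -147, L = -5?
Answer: -1644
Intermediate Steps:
T(A, q) = -6*A*q (T(A, q) = -6*q*A = -6*A*q)
C(V) = 2*V
w(O, Z) = 120 (w(O, Z) = 2*(-6*2*(-5)) = 2*60 = 120)
G(-4 - 1*9)*F + w(14, 0) = (-1 - (-4 - 1*9))*(-147) + 120 = (-1 - (-4 - 9))*(-147) + 120 = (-1 - 1*(-13))*(-147) + 120 = (-1 + 13)*(-147) + 120 = 12*(-147) + 120 = -1764 + 120 = -1644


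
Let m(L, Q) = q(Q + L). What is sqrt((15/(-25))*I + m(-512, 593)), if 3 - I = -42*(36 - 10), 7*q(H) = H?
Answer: 3*I*sqrt(3514)/7 ≈ 25.405*I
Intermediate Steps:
q(H) = H/7
m(L, Q) = L/7 + Q/7 (m(L, Q) = (Q + L)/7 = (L + Q)/7 = L/7 + Q/7)
I = 1095 (I = 3 - (-42)*(36 - 10) = 3 - (-42)*26 = 3 - 1*(-1092) = 3 + 1092 = 1095)
sqrt((15/(-25))*I + m(-512, 593)) = sqrt((15/(-25))*1095 + ((1/7)*(-512) + (1/7)*593)) = sqrt((15*(-1/25))*1095 + (-512/7 + 593/7)) = sqrt(-3/5*1095 + 81/7) = sqrt(-657 + 81/7) = sqrt(-4518/7) = 3*I*sqrt(3514)/7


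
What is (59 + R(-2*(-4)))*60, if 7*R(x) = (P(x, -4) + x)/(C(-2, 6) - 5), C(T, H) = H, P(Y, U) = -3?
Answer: 25080/7 ≈ 3582.9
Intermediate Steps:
R(x) = -3/7 + x/7 (R(x) = ((-3 + x)/(6 - 5))/7 = ((-3 + x)/1)/7 = ((-3 + x)*1)/7 = (-3 + x)/7 = -3/7 + x/7)
(59 + R(-2*(-4)))*60 = (59 + (-3/7 + (-2*(-4))/7))*60 = (59 + (-3/7 + (1/7)*8))*60 = (59 + (-3/7 + 8/7))*60 = (59 + 5/7)*60 = (418/7)*60 = 25080/7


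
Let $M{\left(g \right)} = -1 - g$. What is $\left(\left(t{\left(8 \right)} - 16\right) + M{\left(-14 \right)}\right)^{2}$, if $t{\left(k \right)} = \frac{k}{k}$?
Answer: $4$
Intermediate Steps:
$t{\left(k \right)} = 1$
$\left(\left(t{\left(8 \right)} - 16\right) + M{\left(-14 \right)}\right)^{2} = \left(\left(1 - 16\right) - -13\right)^{2} = \left(\left(1 - 16\right) + \left(-1 + 14\right)\right)^{2} = \left(-15 + 13\right)^{2} = \left(-2\right)^{2} = 4$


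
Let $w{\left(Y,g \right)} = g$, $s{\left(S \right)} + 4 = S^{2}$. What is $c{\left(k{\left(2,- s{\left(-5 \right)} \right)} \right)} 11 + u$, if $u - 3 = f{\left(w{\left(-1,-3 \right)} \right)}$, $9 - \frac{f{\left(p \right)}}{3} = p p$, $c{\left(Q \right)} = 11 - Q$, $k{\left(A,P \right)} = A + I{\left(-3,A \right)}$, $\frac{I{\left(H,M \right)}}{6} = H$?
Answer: $300$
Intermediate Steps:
$I{\left(H,M \right)} = 6 H$
$s{\left(S \right)} = -4 + S^{2}$
$k{\left(A,P \right)} = -18 + A$ ($k{\left(A,P \right)} = A + 6 \left(-3\right) = A - 18 = -18 + A$)
$f{\left(p \right)} = 27 - 3 p^{2}$ ($f{\left(p \right)} = 27 - 3 p p = 27 - 3 p^{2}$)
$u = 3$ ($u = 3 + \left(27 - 3 \left(-3\right)^{2}\right) = 3 + \left(27 - 27\right) = 3 + 0 = 3$)
$c{\left(k{\left(2,- s{\left(-5 \right)} \right)} \right)} 11 + u = \left(11 - \left(-18 + 2\right)\right) 11 + 3 = \left(11 - -16\right) 11 + 3 = \left(11 + 16\right) 11 + 3 = 27 \cdot 11 + 3 = 297 + 3 = 300$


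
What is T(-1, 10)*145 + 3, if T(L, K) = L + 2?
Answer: 148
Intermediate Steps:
T(L, K) = 2 + L
T(-1, 10)*145 + 3 = (2 - 1)*145 + 3 = 1*145 + 3 = 145 + 3 = 148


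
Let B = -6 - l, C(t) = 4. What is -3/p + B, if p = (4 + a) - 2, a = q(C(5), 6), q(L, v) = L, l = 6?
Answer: -25/2 ≈ -12.500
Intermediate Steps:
a = 4
p = 6 (p = (4 + 4) - 2 = 8 - 2 = 6)
B = -12 (B = -6 - 1*6 = -6 - 6 = -12)
-3/p + B = -3/6 - 12 = (⅙)*(-3) - 12 = -½ - 12 = -25/2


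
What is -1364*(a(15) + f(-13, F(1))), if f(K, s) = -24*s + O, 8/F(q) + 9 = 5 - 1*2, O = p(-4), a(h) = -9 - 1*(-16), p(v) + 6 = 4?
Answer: -50468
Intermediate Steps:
p(v) = -2 (p(v) = -6 + 4 = -2)
a(h) = 7 (a(h) = -9 + 16 = 7)
O = -2
F(q) = -4/3 (F(q) = 8/(-9 + (5 - 1*2)) = 8/(-9 + (5 - 2)) = 8/(-9 + 3) = 8/(-6) = 8*(-⅙) = -4/3)
f(K, s) = -2 - 24*s (f(K, s) = -24*s - 2 = -2 - 24*s)
-1364*(a(15) + f(-13, F(1))) = -1364*(7 + (-2 - 24*(-4/3))) = -1364*(7 + (-2 + 32)) = -1364*(7 + 30) = -1364*37 = -50468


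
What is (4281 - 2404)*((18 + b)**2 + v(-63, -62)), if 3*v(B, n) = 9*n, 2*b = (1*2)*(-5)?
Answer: -31909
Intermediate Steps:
b = -5 (b = ((1*2)*(-5))/2 = (2*(-5))/2 = (1/2)*(-10) = -5)
v(B, n) = 3*n (v(B, n) = (9*n)/3 = 3*n)
(4281 - 2404)*((18 + b)**2 + v(-63, -62)) = (4281 - 2404)*((18 - 5)**2 + 3*(-62)) = 1877*(13**2 - 186) = 1877*(169 - 186) = 1877*(-17) = -31909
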